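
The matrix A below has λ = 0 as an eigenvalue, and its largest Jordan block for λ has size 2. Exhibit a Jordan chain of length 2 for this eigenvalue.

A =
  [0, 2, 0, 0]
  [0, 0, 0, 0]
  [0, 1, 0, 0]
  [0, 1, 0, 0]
A Jordan chain for λ = 0 of length 2:
v_1 = (2, 0, 1, 1)ᵀ
v_2 = (0, 1, 0, 0)ᵀ

Let N = A − (0)·I. We want v_2 with N^2 v_2 = 0 but N^1 v_2 ≠ 0; then v_{j-1} := N · v_j for j = 2, …, 2.

Pick v_2 = (0, 1, 0, 0)ᵀ.
Then v_1 = N · v_2 = (2, 0, 1, 1)ᵀ.

Sanity check: (A − (0)·I) v_1 = (0, 0, 0, 0)ᵀ = 0. ✓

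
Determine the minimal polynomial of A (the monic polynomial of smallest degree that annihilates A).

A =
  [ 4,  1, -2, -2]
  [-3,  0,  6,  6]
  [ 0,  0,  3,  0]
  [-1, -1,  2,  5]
x^2 - 6*x + 9

The characteristic polynomial is χ_A(x) = (x - 3)^4, so the eigenvalues are known. The minimal polynomial is
  m_A(x) = Π_λ (x − λ)^{k_λ}
where k_λ is the size of the *largest* Jordan block for λ (equivalently, the smallest k with (A − λI)^k v = 0 for every generalised eigenvector v of λ).

  λ = 3: largest Jordan block has size 2, contributing (x − 3)^2

So m_A(x) = (x - 3)^2 = x^2 - 6*x + 9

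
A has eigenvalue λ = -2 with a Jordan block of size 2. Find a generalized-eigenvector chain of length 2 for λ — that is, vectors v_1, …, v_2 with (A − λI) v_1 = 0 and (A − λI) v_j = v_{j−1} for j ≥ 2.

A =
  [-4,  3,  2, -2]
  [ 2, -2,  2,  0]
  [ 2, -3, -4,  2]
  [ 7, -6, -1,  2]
A Jordan chain for λ = -2 of length 2:
v_1 = (-2, 2, 2, 7)ᵀ
v_2 = (1, 0, 0, 0)ᵀ

Let N = A − (-2)·I. We want v_2 with N^2 v_2 = 0 but N^1 v_2 ≠ 0; then v_{j-1} := N · v_j for j = 2, …, 2.

Pick v_2 = (1, 0, 0, 0)ᵀ.
Then v_1 = N · v_2 = (-2, 2, 2, 7)ᵀ.

Sanity check: (A − (-2)·I) v_1 = (0, 0, 0, 0)ᵀ = 0. ✓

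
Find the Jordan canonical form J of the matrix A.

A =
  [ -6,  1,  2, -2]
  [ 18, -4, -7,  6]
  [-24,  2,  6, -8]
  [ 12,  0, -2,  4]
J_3(0) ⊕ J_1(0)

The characteristic polynomial is
  det(x·I − A) = x^4

Eigenvalues and multiplicities (the geometric multiplicity of λ is n − rank(A − λI), which equals the number of Jordan blocks for λ):
  λ = 0: algebraic multiplicity = 4, geometric multiplicity = 2

Determining the block sizes for each eigenvalue:
  λ = 0: with am = 4 and gm = 2, the partition is not yet determined (e.g. several partitions of 4 into 2 parts exist). Let N = A − (0)·I. Computing rank(N^1) = 2, rank(N^2) = 1, rank(N^3) = 0; the number of blocks of size ≥ j is rank(N^{j−1}) − rank(N^j), giving [2, 1, 1]. So we have 1 block(s) of size 3, 1 block(s) of size 1 → block sizes [3, 1]

Assembling the blocks gives a Jordan form
J =
  [0, 1, 0, 0]
  [0, 0, 1, 0]
  [0, 0, 0, 0]
  [0, 0, 0, 0]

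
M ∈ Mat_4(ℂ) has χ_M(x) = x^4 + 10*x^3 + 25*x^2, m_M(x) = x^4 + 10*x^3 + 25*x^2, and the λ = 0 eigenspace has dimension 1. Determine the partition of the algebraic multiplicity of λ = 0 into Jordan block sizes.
Block sizes for λ = 0: [2]

Step 1 — from the characteristic polynomial, algebraic multiplicity of λ = 0 is 2. From dim ker(M − (0)·I) = 1, there are exactly 1 Jordan blocks for λ = 0.
Step 2 — from the minimal polynomial, the factor (x − 0)^2 tells us the largest block for λ = 0 has size 2.
Step 3 — with total size 2, 1 blocks, and largest block 2, the block sizes (in nonincreasing order) are [2].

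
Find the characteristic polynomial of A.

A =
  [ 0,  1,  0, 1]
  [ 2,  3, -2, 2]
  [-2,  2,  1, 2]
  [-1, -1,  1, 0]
x^4 - 4*x^3 + 6*x^2 - 4*x + 1

Expanding det(x·I − A) (e.g. by cofactor expansion or by noting that A is similar to its Jordan form J, which has the same characteristic polynomial as A) gives
  χ_A(x) = x^4 - 4*x^3 + 6*x^2 - 4*x + 1
which factors as (x - 1)^4. The eigenvalues (with algebraic multiplicities) are λ = 1 with multiplicity 4.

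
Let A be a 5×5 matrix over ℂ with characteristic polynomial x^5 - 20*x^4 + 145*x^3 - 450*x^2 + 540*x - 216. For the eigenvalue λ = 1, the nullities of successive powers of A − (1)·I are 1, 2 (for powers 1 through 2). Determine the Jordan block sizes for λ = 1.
Block sizes for λ = 1: [2]

From the dimensions of kernels of powers, the number of Jordan blocks of size at least j is d_j − d_{j−1} where d_j = dim ker(N^j) (with d_0 = 0). Computing the differences gives [1, 1].
The number of blocks of size exactly k is (#blocks of size ≥ k) − (#blocks of size ≥ k + 1), so the partition is: 1 block(s) of size 2.
In nonincreasing order the block sizes are [2].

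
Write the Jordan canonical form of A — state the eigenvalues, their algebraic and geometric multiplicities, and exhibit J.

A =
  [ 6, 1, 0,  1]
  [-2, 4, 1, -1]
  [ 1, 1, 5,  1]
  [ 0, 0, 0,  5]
J_3(5) ⊕ J_1(5)

The characteristic polynomial is
  det(x·I − A) = x^4 - 20*x^3 + 150*x^2 - 500*x + 625 = (x - 5)^4

Eigenvalues and multiplicities (the geometric multiplicity of λ is n − rank(A − λI), which equals the number of Jordan blocks for λ):
  λ = 5: algebraic multiplicity = 4, geometric multiplicity = 2

Determining the block sizes for each eigenvalue:
  λ = 5: with am = 4 and gm = 2, the partition is not yet determined (e.g. several partitions of 4 into 2 parts exist). Let N = A − (5)·I. Computing rank(N^1) = 2, rank(N^2) = 1, rank(N^3) = 0; the number of blocks of size ≥ j is rank(N^{j−1}) − rank(N^j), giving [2, 1, 1]. So we have 1 block(s) of size 3, 1 block(s) of size 1 → block sizes [3, 1]

Assembling the blocks gives a Jordan form
J =
  [5, 1, 0, 0]
  [0, 5, 1, 0]
  [0, 0, 5, 0]
  [0, 0, 0, 5]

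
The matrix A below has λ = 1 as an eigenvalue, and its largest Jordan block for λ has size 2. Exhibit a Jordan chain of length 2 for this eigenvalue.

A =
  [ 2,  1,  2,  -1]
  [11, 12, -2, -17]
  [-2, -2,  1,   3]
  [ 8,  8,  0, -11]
A Jordan chain for λ = 1 of length 2:
v_1 = (1, 11, -2, 8)ᵀ
v_2 = (1, 0, 0, 0)ᵀ

Let N = A − (1)·I. We want v_2 with N^2 v_2 = 0 but N^1 v_2 ≠ 0; then v_{j-1} := N · v_j for j = 2, …, 2.

Pick v_2 = (1, 0, 0, 0)ᵀ.
Then v_1 = N · v_2 = (1, 11, -2, 8)ᵀ.

Sanity check: (A − (1)·I) v_1 = (0, 0, 0, 0)ᵀ = 0. ✓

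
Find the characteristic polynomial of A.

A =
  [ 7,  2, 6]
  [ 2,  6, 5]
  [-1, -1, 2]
x^3 - 15*x^2 + 75*x - 125

Expanding det(x·I − A) (e.g. by cofactor expansion or by noting that A is similar to its Jordan form J, which has the same characteristic polynomial as A) gives
  χ_A(x) = x^3 - 15*x^2 + 75*x - 125
which factors as (x - 5)^3. The eigenvalues (with algebraic multiplicities) are λ = 5 with multiplicity 3.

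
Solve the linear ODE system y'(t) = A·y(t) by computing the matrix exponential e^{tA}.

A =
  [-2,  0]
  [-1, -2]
e^{tA} =
  [exp(-2*t), 0]
  [-t*exp(-2*t), exp(-2*t)]

Strategy: write A = P · J · P⁻¹ where J is a Jordan canonical form, so e^{tA} = P · e^{tJ} · P⁻¹, and e^{tJ} can be computed block-by-block.

A has Jordan form
J =
  [-2,  1]
  [ 0, -2]
(up to reordering of blocks).

Per-block formulas:
  For a 2×2 Jordan block J_2(-2): exp(t · J_2(-2)) = e^(-2t)·(I + t·N), where N is the 2×2 nilpotent shift.

After assembling e^{tJ} and conjugating by P, we get:

e^{tA} =
  [exp(-2*t), 0]
  [-t*exp(-2*t), exp(-2*t)]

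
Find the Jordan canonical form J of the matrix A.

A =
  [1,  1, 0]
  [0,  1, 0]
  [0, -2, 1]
J_2(1) ⊕ J_1(1)

The characteristic polynomial is
  det(x·I − A) = x^3 - 3*x^2 + 3*x - 1 = (x - 1)^3

Eigenvalues and multiplicities (the geometric multiplicity of λ is n − rank(A − λI), which equals the number of Jordan blocks for λ):
  λ = 1: algebraic multiplicity = 3, geometric multiplicity = 2

Determining the block sizes for each eigenvalue:
  λ = 1: 2 blocks summing to 3 forces exactly one block of size 2 and the rest size 1 → block sizes [2, 1]

Assembling the blocks gives a Jordan form
J =
  [1, 1, 0]
  [0, 1, 0]
  [0, 0, 1]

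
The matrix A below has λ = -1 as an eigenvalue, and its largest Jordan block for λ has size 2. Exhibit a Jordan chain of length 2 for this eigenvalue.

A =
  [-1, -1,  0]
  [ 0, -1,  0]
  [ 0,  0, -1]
A Jordan chain for λ = -1 of length 2:
v_1 = (-1, 0, 0)ᵀ
v_2 = (0, 1, 0)ᵀ

Let N = A − (-1)·I. We want v_2 with N^2 v_2 = 0 but N^1 v_2 ≠ 0; then v_{j-1} := N · v_j for j = 2, …, 2.

Pick v_2 = (0, 1, 0)ᵀ.
Then v_1 = N · v_2 = (-1, 0, 0)ᵀ.

Sanity check: (A − (-1)·I) v_1 = (0, 0, 0)ᵀ = 0. ✓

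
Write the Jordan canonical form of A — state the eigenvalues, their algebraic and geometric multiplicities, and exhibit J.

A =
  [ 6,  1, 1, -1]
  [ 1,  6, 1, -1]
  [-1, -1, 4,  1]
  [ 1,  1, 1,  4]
J_2(5) ⊕ J_1(5) ⊕ J_1(5)

The characteristic polynomial is
  det(x·I − A) = x^4 - 20*x^3 + 150*x^2 - 500*x + 625 = (x - 5)^4

Eigenvalues and multiplicities (the geometric multiplicity of λ is n − rank(A − λI), which equals the number of Jordan blocks for λ):
  λ = 5: algebraic multiplicity = 4, geometric multiplicity = 3

Determining the block sizes for each eigenvalue:
  λ = 5: 3 blocks summing to 4 forces exactly one block of size 2 and the rest size 1 → block sizes [2, 1, 1]

Assembling the blocks gives a Jordan form
J =
  [5, 1, 0, 0]
  [0, 5, 0, 0]
  [0, 0, 5, 0]
  [0, 0, 0, 5]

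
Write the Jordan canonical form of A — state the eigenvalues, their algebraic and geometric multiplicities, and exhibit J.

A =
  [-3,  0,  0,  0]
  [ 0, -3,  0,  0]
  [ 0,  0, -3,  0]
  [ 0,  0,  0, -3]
J_1(-3) ⊕ J_1(-3) ⊕ J_1(-3) ⊕ J_1(-3)

The characteristic polynomial is
  det(x·I − A) = x^4 + 12*x^3 + 54*x^2 + 108*x + 81 = (x + 3)^4

Eigenvalues and multiplicities (the geometric multiplicity of λ is n − rank(A − λI), which equals the number of Jordan blocks for λ):
  λ = -3: algebraic multiplicity = 4, geometric multiplicity = 4

Determining the block sizes for each eigenvalue:
  λ = -3: gm = am = 4, so every block has size 1 → block sizes [1, 1, 1, 1]

Assembling the blocks gives a Jordan form
J =
  [-3,  0,  0,  0]
  [ 0, -3,  0,  0]
  [ 0,  0, -3,  0]
  [ 0,  0,  0, -3]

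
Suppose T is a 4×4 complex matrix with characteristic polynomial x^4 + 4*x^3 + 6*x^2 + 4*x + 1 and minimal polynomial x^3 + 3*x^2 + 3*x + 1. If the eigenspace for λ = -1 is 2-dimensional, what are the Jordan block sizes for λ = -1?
Block sizes for λ = -1: [3, 1]

Step 1 — from the characteristic polynomial, algebraic multiplicity of λ = -1 is 4. From dim ker(T − (-1)·I) = 2, there are exactly 2 Jordan blocks for λ = -1.
Step 2 — from the minimal polynomial, the factor (x + 1)^3 tells us the largest block for λ = -1 has size 3.
Step 3 — with total size 4, 2 blocks, and largest block 3, the block sizes (in nonincreasing order) are [3, 1].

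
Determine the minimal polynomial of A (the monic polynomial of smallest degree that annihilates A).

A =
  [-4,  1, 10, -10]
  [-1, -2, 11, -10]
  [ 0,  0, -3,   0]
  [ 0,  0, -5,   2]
x^4 + 7*x^3 + 9*x^2 - 27*x - 54

The characteristic polynomial is χ_A(x) = (x - 2)*(x + 3)^3, so the eigenvalues are known. The minimal polynomial is
  m_A(x) = Π_λ (x − λ)^{k_λ}
where k_λ is the size of the *largest* Jordan block for λ (equivalently, the smallest k with (A − λI)^k v = 0 for every generalised eigenvector v of λ).

  λ = -3: largest Jordan block has size 3, contributing (x + 3)^3
  λ = 2: largest Jordan block has size 1, contributing (x − 2)

So m_A(x) = (x - 2)*(x + 3)^3 = x^4 + 7*x^3 + 9*x^2 - 27*x - 54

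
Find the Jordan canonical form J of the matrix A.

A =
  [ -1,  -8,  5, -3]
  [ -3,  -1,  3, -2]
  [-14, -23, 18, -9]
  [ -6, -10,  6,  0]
J_3(4) ⊕ J_1(4)

The characteristic polynomial is
  det(x·I − A) = x^4 - 16*x^3 + 96*x^2 - 256*x + 256 = (x - 4)^4

Eigenvalues and multiplicities (the geometric multiplicity of λ is n − rank(A − λI), which equals the number of Jordan blocks for λ):
  λ = 4: algebraic multiplicity = 4, geometric multiplicity = 2

Determining the block sizes for each eigenvalue:
  λ = 4: with am = 4 and gm = 2, the partition is not yet determined (e.g. several partitions of 4 into 2 parts exist). Let N = A − (4)·I. Computing rank(N^1) = 2, rank(N^2) = 1, rank(N^3) = 0; the number of blocks of size ≥ j is rank(N^{j−1}) − rank(N^j), giving [2, 1, 1]. So we have 1 block(s) of size 3, 1 block(s) of size 1 → block sizes [3, 1]

Assembling the blocks gives a Jordan form
J =
  [4, 1, 0, 0]
  [0, 4, 1, 0]
  [0, 0, 4, 0]
  [0, 0, 0, 4]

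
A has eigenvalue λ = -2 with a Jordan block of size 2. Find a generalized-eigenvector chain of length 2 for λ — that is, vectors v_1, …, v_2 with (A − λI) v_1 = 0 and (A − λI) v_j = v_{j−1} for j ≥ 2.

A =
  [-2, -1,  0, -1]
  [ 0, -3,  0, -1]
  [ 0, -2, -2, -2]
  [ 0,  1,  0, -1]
A Jordan chain for λ = -2 of length 2:
v_1 = (-1, -1, -2, 1)ᵀ
v_2 = (0, 1, 0, 0)ᵀ

Let N = A − (-2)·I. We want v_2 with N^2 v_2 = 0 but N^1 v_2 ≠ 0; then v_{j-1} := N · v_j for j = 2, …, 2.

Pick v_2 = (0, 1, 0, 0)ᵀ.
Then v_1 = N · v_2 = (-1, -1, -2, 1)ᵀ.

Sanity check: (A − (-2)·I) v_1 = (0, 0, 0, 0)ᵀ = 0. ✓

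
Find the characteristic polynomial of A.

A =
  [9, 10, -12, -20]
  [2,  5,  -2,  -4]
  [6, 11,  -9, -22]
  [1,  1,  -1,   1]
x^4 - 6*x^3 + 54*x - 81

Expanding det(x·I − A) (e.g. by cofactor expansion or by noting that A is similar to its Jordan form J, which has the same characteristic polynomial as A) gives
  χ_A(x) = x^4 - 6*x^3 + 54*x - 81
which factors as (x - 3)^3*(x + 3). The eigenvalues (with algebraic multiplicities) are λ = -3 with multiplicity 1, λ = 3 with multiplicity 3.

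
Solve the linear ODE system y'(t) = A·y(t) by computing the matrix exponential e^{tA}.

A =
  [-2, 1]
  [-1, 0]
e^{tA} =
  [-t*exp(-t) + exp(-t), t*exp(-t)]
  [-t*exp(-t), t*exp(-t) + exp(-t)]

Strategy: write A = P · J · P⁻¹ where J is a Jordan canonical form, so e^{tA} = P · e^{tJ} · P⁻¹, and e^{tJ} can be computed block-by-block.

A has Jordan form
J =
  [-1,  1]
  [ 0, -1]
(up to reordering of blocks).

Per-block formulas:
  For a 2×2 Jordan block J_2(-1): exp(t · J_2(-1)) = e^(-1t)·(I + t·N), where N is the 2×2 nilpotent shift.

After assembling e^{tJ} and conjugating by P, we get:

e^{tA} =
  [-t*exp(-t) + exp(-t), t*exp(-t)]
  [-t*exp(-t), t*exp(-t) + exp(-t)]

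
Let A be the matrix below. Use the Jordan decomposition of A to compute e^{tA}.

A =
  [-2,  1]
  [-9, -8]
e^{tA} =
  [3*t*exp(-5*t) + exp(-5*t), t*exp(-5*t)]
  [-9*t*exp(-5*t), -3*t*exp(-5*t) + exp(-5*t)]

Strategy: write A = P · J · P⁻¹ where J is a Jordan canonical form, so e^{tA} = P · e^{tJ} · P⁻¹, and e^{tJ} can be computed block-by-block.

A has Jordan form
J =
  [-5,  1]
  [ 0, -5]
(up to reordering of blocks).

Per-block formulas:
  For a 2×2 Jordan block J_2(-5): exp(t · J_2(-5)) = e^(-5t)·(I + t·N), where N is the 2×2 nilpotent shift.

After assembling e^{tJ} and conjugating by P, we get:

e^{tA} =
  [3*t*exp(-5*t) + exp(-5*t), t*exp(-5*t)]
  [-9*t*exp(-5*t), -3*t*exp(-5*t) + exp(-5*t)]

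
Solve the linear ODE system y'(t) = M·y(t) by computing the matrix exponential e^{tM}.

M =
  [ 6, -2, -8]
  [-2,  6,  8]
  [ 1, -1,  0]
e^{tM} =
  [2*t*exp(4*t) + exp(4*t), -2*t*exp(4*t), -8*t*exp(4*t)]
  [-2*t*exp(4*t), 2*t*exp(4*t) + exp(4*t), 8*t*exp(4*t)]
  [t*exp(4*t), -t*exp(4*t), -4*t*exp(4*t) + exp(4*t)]

Strategy: write M = P · J · P⁻¹ where J is a Jordan canonical form, so e^{tM} = P · e^{tJ} · P⁻¹, and e^{tJ} can be computed block-by-block.

M has Jordan form
J =
  [4, 1, 0]
  [0, 4, 0]
  [0, 0, 4]
(up to reordering of blocks).

Per-block formulas:
  For a 2×2 Jordan block J_2(4): exp(t · J_2(4)) = e^(4t)·(I + t·N), where N is the 2×2 nilpotent shift.
  For a 1×1 block at λ = 4: exp(t · [4]) = [e^(4t)].

After assembling e^{tJ} and conjugating by P, we get:

e^{tM} =
  [2*t*exp(4*t) + exp(4*t), -2*t*exp(4*t), -8*t*exp(4*t)]
  [-2*t*exp(4*t), 2*t*exp(4*t) + exp(4*t), 8*t*exp(4*t)]
  [t*exp(4*t), -t*exp(4*t), -4*t*exp(4*t) + exp(4*t)]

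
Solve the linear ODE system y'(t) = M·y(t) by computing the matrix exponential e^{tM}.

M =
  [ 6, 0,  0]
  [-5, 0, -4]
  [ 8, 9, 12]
e^{tM} =
  [exp(6*t), 0, 0]
  [-t^2*exp(6*t) - 5*t*exp(6*t), -6*t*exp(6*t) + exp(6*t), -4*t*exp(6*t)]
  [3*t^2*exp(6*t)/2 + 8*t*exp(6*t), 9*t*exp(6*t), 6*t*exp(6*t) + exp(6*t)]

Strategy: write M = P · J · P⁻¹ where J is a Jordan canonical form, so e^{tM} = P · e^{tJ} · P⁻¹, and e^{tJ} can be computed block-by-block.

M has Jordan form
J =
  [6, 1, 0]
  [0, 6, 1]
  [0, 0, 6]
(up to reordering of blocks).

Per-block formulas:
  For a 3×3 Jordan block J_3(6): exp(t · J_3(6)) = e^(6t)·(I + t·N + (t^2/2)·N^2), where N is the 3×3 nilpotent shift.

After assembling e^{tJ} and conjugating by P, we get:

e^{tM} =
  [exp(6*t), 0, 0]
  [-t^2*exp(6*t) - 5*t*exp(6*t), -6*t*exp(6*t) + exp(6*t), -4*t*exp(6*t)]
  [3*t^2*exp(6*t)/2 + 8*t*exp(6*t), 9*t*exp(6*t), 6*t*exp(6*t) + exp(6*t)]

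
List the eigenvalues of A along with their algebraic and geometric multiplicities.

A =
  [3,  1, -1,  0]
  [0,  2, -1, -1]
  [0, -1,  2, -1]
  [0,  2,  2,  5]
λ = 3: alg = 4, geom = 2

Step 1 — factor the characteristic polynomial to read off the algebraic multiplicities:
  χ_A(x) = (x - 3)^4

Step 2 — compute geometric multiplicities via the rank-nullity identity g(λ) = n − rank(A − λI):
  rank(A − (3)·I) = 2, so dim ker(A − (3)·I) = n − 2 = 2

Summary:
  λ = 3: algebraic multiplicity = 4, geometric multiplicity = 2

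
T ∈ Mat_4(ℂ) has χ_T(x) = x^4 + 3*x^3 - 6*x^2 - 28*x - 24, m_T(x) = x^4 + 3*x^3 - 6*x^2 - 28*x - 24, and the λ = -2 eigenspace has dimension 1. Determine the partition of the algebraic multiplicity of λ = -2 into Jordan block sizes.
Block sizes for λ = -2: [3]

Step 1 — from the characteristic polynomial, algebraic multiplicity of λ = -2 is 3. From dim ker(T − (-2)·I) = 1, there are exactly 1 Jordan blocks for λ = -2.
Step 2 — from the minimal polynomial, the factor (x + 2)^3 tells us the largest block for λ = -2 has size 3.
Step 3 — with total size 3, 1 blocks, and largest block 3, the block sizes (in nonincreasing order) are [3].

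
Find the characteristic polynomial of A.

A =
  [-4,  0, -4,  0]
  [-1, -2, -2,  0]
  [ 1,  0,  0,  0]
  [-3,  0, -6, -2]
x^4 + 8*x^3 + 24*x^2 + 32*x + 16

Expanding det(x·I − A) (e.g. by cofactor expansion or by noting that A is similar to its Jordan form J, which has the same characteristic polynomial as A) gives
  χ_A(x) = x^4 + 8*x^3 + 24*x^2 + 32*x + 16
which factors as (x + 2)^4. The eigenvalues (with algebraic multiplicities) are λ = -2 with multiplicity 4.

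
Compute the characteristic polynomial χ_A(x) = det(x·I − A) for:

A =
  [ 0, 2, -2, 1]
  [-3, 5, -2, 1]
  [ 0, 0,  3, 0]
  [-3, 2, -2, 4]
x^4 - 12*x^3 + 54*x^2 - 108*x + 81

Expanding det(x·I − A) (e.g. by cofactor expansion or by noting that A is similar to its Jordan form J, which has the same characteristic polynomial as A) gives
  χ_A(x) = x^4 - 12*x^3 + 54*x^2 - 108*x + 81
which factors as (x - 3)^4. The eigenvalues (with algebraic multiplicities) are λ = 3 with multiplicity 4.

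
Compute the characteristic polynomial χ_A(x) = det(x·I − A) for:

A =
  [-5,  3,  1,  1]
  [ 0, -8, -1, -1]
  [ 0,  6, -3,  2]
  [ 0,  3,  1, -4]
x^4 + 20*x^3 + 150*x^2 + 500*x + 625

Expanding det(x·I − A) (e.g. by cofactor expansion or by noting that A is similar to its Jordan form J, which has the same characteristic polynomial as A) gives
  χ_A(x) = x^4 + 20*x^3 + 150*x^2 + 500*x + 625
which factors as (x + 5)^4. The eigenvalues (with algebraic multiplicities) are λ = -5 with multiplicity 4.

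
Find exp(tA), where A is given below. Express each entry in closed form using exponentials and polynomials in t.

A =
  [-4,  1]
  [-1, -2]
e^{tA} =
  [-t*exp(-3*t) + exp(-3*t), t*exp(-3*t)]
  [-t*exp(-3*t), t*exp(-3*t) + exp(-3*t)]

Strategy: write A = P · J · P⁻¹ where J is a Jordan canonical form, so e^{tA} = P · e^{tJ} · P⁻¹, and e^{tJ} can be computed block-by-block.

A has Jordan form
J =
  [-3,  1]
  [ 0, -3]
(up to reordering of blocks).

Per-block formulas:
  For a 2×2 Jordan block J_2(-3): exp(t · J_2(-3)) = e^(-3t)·(I + t·N), where N is the 2×2 nilpotent shift.

After assembling e^{tJ} and conjugating by P, we get:

e^{tA} =
  [-t*exp(-3*t) + exp(-3*t), t*exp(-3*t)]
  [-t*exp(-3*t), t*exp(-3*t) + exp(-3*t)]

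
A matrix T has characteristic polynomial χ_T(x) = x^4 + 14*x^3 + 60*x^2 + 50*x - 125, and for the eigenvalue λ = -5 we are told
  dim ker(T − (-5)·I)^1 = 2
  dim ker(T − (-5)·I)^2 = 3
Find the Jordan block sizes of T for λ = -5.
Block sizes for λ = -5: [2, 1]

From the dimensions of kernels of powers, the number of Jordan blocks of size at least j is d_j − d_{j−1} where d_j = dim ker(N^j) (with d_0 = 0). Computing the differences gives [2, 1].
The number of blocks of size exactly k is (#blocks of size ≥ k) − (#blocks of size ≥ k + 1), so the partition is: 1 block(s) of size 1, 1 block(s) of size 2.
In nonincreasing order the block sizes are [2, 1].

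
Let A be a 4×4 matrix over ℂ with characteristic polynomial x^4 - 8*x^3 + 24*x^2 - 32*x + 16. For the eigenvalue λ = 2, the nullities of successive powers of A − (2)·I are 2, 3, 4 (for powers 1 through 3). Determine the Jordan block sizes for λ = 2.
Block sizes for λ = 2: [3, 1]

From the dimensions of kernels of powers, the number of Jordan blocks of size at least j is d_j − d_{j−1} where d_j = dim ker(N^j) (with d_0 = 0). Computing the differences gives [2, 1, 1].
The number of blocks of size exactly k is (#blocks of size ≥ k) − (#blocks of size ≥ k + 1), so the partition is: 1 block(s) of size 1, 1 block(s) of size 3.
In nonincreasing order the block sizes are [3, 1].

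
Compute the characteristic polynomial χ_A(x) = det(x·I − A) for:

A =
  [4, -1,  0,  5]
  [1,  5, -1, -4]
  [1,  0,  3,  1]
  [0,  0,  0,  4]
x^4 - 16*x^3 + 96*x^2 - 256*x + 256

Expanding det(x·I − A) (e.g. by cofactor expansion or by noting that A is similar to its Jordan form J, which has the same characteristic polynomial as A) gives
  χ_A(x) = x^4 - 16*x^3 + 96*x^2 - 256*x + 256
which factors as (x - 4)^4. The eigenvalues (with algebraic multiplicities) are λ = 4 with multiplicity 4.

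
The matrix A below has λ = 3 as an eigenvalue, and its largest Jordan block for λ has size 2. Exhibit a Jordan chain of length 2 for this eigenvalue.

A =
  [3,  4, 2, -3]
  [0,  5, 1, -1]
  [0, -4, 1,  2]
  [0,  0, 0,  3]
A Jordan chain for λ = 3 of length 2:
v_1 = (4, 2, -4, 0)ᵀ
v_2 = (0, 1, 0, 0)ᵀ

Let N = A − (3)·I. We want v_2 with N^2 v_2 = 0 but N^1 v_2 ≠ 0; then v_{j-1} := N · v_j for j = 2, …, 2.

Pick v_2 = (0, 1, 0, 0)ᵀ.
Then v_1 = N · v_2 = (4, 2, -4, 0)ᵀ.

Sanity check: (A − (3)·I) v_1 = (0, 0, 0, 0)ᵀ = 0. ✓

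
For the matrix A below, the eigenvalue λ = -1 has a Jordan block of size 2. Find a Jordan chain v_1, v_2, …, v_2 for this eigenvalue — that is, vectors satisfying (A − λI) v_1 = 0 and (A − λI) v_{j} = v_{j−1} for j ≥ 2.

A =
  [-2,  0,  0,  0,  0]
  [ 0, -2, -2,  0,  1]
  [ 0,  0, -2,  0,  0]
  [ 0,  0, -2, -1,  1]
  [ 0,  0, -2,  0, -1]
A Jordan chain for λ = -1 of length 2:
v_1 = (0, 0, 0, 1, 0)ᵀ
v_2 = (0, 1, 0, 0, 1)ᵀ

Let N = A − (-1)·I. We want v_2 with N^2 v_2 = 0 but N^1 v_2 ≠ 0; then v_{j-1} := N · v_j for j = 2, …, 2.

Pick v_2 = (0, 1, 0, 0, 1)ᵀ.
Then v_1 = N · v_2 = (0, 0, 0, 1, 0)ᵀ.

Sanity check: (A − (-1)·I) v_1 = (0, 0, 0, 0, 0)ᵀ = 0. ✓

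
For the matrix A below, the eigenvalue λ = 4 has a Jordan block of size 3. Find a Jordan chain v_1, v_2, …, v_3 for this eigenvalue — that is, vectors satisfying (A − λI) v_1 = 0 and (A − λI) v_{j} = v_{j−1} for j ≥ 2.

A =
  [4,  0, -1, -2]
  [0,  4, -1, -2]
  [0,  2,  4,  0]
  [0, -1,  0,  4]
A Jordan chain for λ = 4 of length 3:
v_1 = (0, 0, -2, 1)ᵀ
v_2 = (-1, -1, 0, 0)ᵀ
v_3 = (0, 0, 1, 0)ᵀ

Let N = A − (4)·I. We want v_3 with N^3 v_3 = 0 but N^2 v_3 ≠ 0; then v_{j-1} := N · v_j for j = 3, …, 2.

Pick v_3 = (0, 0, 1, 0)ᵀ.
Then v_2 = N · v_3 = (-1, -1, 0, 0)ᵀ.
Then v_1 = N · v_2 = (0, 0, -2, 1)ᵀ.

Sanity check: (A − (4)·I) v_1 = (0, 0, 0, 0)ᵀ = 0. ✓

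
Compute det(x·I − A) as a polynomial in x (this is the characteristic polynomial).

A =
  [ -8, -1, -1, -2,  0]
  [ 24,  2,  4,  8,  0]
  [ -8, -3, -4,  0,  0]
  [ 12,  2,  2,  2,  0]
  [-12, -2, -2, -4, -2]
x^5 + 10*x^4 + 40*x^3 + 80*x^2 + 80*x + 32

Expanding det(x·I − A) (e.g. by cofactor expansion or by noting that A is similar to its Jordan form J, which has the same characteristic polynomial as A) gives
  χ_A(x) = x^5 + 10*x^4 + 40*x^3 + 80*x^2 + 80*x + 32
which factors as (x + 2)^5. The eigenvalues (with algebraic multiplicities) are λ = -2 with multiplicity 5.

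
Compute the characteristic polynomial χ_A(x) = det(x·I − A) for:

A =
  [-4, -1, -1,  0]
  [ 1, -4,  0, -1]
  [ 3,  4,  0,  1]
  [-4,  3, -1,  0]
x^4 + 8*x^3 + 24*x^2 + 32*x + 16

Expanding det(x·I − A) (e.g. by cofactor expansion or by noting that A is similar to its Jordan form J, which has the same characteristic polynomial as A) gives
  χ_A(x) = x^4 + 8*x^3 + 24*x^2 + 32*x + 16
which factors as (x + 2)^4. The eigenvalues (with algebraic multiplicities) are λ = -2 with multiplicity 4.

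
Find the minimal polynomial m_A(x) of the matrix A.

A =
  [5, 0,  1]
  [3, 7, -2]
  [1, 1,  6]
x^3 - 18*x^2 + 108*x - 216

The characteristic polynomial is χ_A(x) = (x - 6)^3, so the eigenvalues are known. The minimal polynomial is
  m_A(x) = Π_λ (x − λ)^{k_λ}
where k_λ is the size of the *largest* Jordan block for λ (equivalently, the smallest k with (A − λI)^k v = 0 for every generalised eigenvector v of λ).

  λ = 6: largest Jordan block has size 3, contributing (x − 6)^3

So m_A(x) = (x - 6)^3 = x^3 - 18*x^2 + 108*x - 216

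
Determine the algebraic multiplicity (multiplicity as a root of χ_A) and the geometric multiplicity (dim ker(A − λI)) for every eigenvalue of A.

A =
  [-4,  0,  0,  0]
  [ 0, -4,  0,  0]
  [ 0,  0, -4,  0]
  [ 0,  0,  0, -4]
λ = -4: alg = 4, geom = 4

Step 1 — factor the characteristic polynomial to read off the algebraic multiplicities:
  χ_A(x) = (x + 4)^4

Step 2 — compute geometric multiplicities via the rank-nullity identity g(λ) = n − rank(A − λI):
  rank(A − (-4)·I) = 0, so dim ker(A − (-4)·I) = n − 0 = 4

Summary:
  λ = -4: algebraic multiplicity = 4, geometric multiplicity = 4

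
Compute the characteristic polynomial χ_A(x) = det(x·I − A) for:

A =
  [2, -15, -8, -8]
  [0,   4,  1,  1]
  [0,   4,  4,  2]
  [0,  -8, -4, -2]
x^4 - 8*x^3 + 24*x^2 - 32*x + 16

Expanding det(x·I − A) (e.g. by cofactor expansion or by noting that A is similar to its Jordan form J, which has the same characteristic polynomial as A) gives
  χ_A(x) = x^4 - 8*x^3 + 24*x^2 - 32*x + 16
which factors as (x - 2)^4. The eigenvalues (with algebraic multiplicities) are λ = 2 with multiplicity 4.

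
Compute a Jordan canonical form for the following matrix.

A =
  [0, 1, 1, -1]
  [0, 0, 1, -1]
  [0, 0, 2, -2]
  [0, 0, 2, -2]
J_3(0) ⊕ J_1(0)

The characteristic polynomial is
  det(x·I − A) = x^4

Eigenvalues and multiplicities (the geometric multiplicity of λ is n − rank(A − λI), which equals the number of Jordan blocks for λ):
  λ = 0: algebraic multiplicity = 4, geometric multiplicity = 2

Determining the block sizes for each eigenvalue:
  λ = 0: with am = 4 and gm = 2, the partition is not yet determined (e.g. several partitions of 4 into 2 parts exist). Let N = A − (0)·I. Computing rank(N^1) = 2, rank(N^2) = 1, rank(N^3) = 0; the number of blocks of size ≥ j is rank(N^{j−1}) − rank(N^j), giving [2, 1, 1]. So we have 1 block(s) of size 3, 1 block(s) of size 1 → block sizes [3, 1]

Assembling the blocks gives a Jordan form
J =
  [0, 1, 0, 0]
  [0, 0, 1, 0]
  [0, 0, 0, 0]
  [0, 0, 0, 0]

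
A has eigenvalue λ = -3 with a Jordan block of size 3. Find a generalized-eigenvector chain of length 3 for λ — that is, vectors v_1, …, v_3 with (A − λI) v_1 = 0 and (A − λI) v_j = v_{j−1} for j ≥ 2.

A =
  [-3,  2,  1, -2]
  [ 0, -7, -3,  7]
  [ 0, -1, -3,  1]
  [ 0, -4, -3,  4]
A Jordan chain for λ = -3 of length 3:
v_1 = (-1, 0, 0, 0)ᵀ
v_2 = (1, -1, -1, -1)ᵀ
v_3 = (0, 1, -1, 0)ᵀ

Let N = A − (-3)·I. We want v_3 with N^3 v_3 = 0 but N^2 v_3 ≠ 0; then v_{j-1} := N · v_j for j = 3, …, 2.

Pick v_3 = (0, 1, -1, 0)ᵀ.
Then v_2 = N · v_3 = (1, -1, -1, -1)ᵀ.
Then v_1 = N · v_2 = (-1, 0, 0, 0)ᵀ.

Sanity check: (A − (-3)·I) v_1 = (0, 0, 0, 0)ᵀ = 0. ✓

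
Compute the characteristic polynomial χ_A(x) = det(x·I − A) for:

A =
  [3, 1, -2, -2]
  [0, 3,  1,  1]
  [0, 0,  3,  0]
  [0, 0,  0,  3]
x^4 - 12*x^3 + 54*x^2 - 108*x + 81

Expanding det(x·I − A) (e.g. by cofactor expansion or by noting that A is similar to its Jordan form J, which has the same characteristic polynomial as A) gives
  χ_A(x) = x^4 - 12*x^3 + 54*x^2 - 108*x + 81
which factors as (x - 3)^4. The eigenvalues (with algebraic multiplicities) are λ = 3 with multiplicity 4.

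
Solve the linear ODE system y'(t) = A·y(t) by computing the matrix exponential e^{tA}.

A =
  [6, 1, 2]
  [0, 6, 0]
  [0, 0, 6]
e^{tA} =
  [exp(6*t), t*exp(6*t), 2*t*exp(6*t)]
  [0, exp(6*t), 0]
  [0, 0, exp(6*t)]

Strategy: write A = P · J · P⁻¹ where J is a Jordan canonical form, so e^{tA} = P · e^{tJ} · P⁻¹, and e^{tJ} can be computed block-by-block.

A has Jordan form
J =
  [6, 1, 0]
  [0, 6, 0]
  [0, 0, 6]
(up to reordering of blocks).

Per-block formulas:
  For a 1×1 block at λ = 6: exp(t · [6]) = [e^(6t)].
  For a 2×2 Jordan block J_2(6): exp(t · J_2(6)) = e^(6t)·(I + t·N), where N is the 2×2 nilpotent shift.

After assembling e^{tJ} and conjugating by P, we get:

e^{tA} =
  [exp(6*t), t*exp(6*t), 2*t*exp(6*t)]
  [0, exp(6*t), 0]
  [0, 0, exp(6*t)]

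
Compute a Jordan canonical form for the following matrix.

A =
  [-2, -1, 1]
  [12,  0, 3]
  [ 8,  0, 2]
J_3(0)

The characteristic polynomial is
  det(x·I − A) = x^3

Eigenvalues and multiplicities (the geometric multiplicity of λ is n − rank(A − λI), which equals the number of Jordan blocks for λ):
  λ = 0: algebraic multiplicity = 3, geometric multiplicity = 1

Determining the block sizes for each eigenvalue:
  λ = 0: one block (gm = 1), so the single block has size am = 3 → block sizes [3]

Assembling the blocks gives a Jordan form
J =
  [0, 1, 0]
  [0, 0, 1]
  [0, 0, 0]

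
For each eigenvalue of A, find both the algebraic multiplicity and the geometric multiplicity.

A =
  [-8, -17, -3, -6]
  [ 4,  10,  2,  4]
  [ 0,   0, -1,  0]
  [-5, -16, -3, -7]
λ = -2: alg = 2, geom = 1; λ = -1: alg = 2, geom = 2

Step 1 — factor the characteristic polynomial to read off the algebraic multiplicities:
  χ_A(x) = (x + 1)^2*(x + 2)^2

Step 2 — compute geometric multiplicities via the rank-nullity identity g(λ) = n − rank(A − λI):
  rank(A − (-2)·I) = 3, so dim ker(A − (-2)·I) = n − 3 = 1
  rank(A − (-1)·I) = 2, so dim ker(A − (-1)·I) = n − 2 = 2

Summary:
  λ = -2: algebraic multiplicity = 2, geometric multiplicity = 1
  λ = -1: algebraic multiplicity = 2, geometric multiplicity = 2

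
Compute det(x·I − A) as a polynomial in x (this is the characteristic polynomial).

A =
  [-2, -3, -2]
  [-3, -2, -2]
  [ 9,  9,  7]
x^3 - 3*x^2 + 3*x - 1

Expanding det(x·I − A) (e.g. by cofactor expansion or by noting that A is similar to its Jordan form J, which has the same characteristic polynomial as A) gives
  χ_A(x) = x^3 - 3*x^2 + 3*x - 1
which factors as (x - 1)^3. The eigenvalues (with algebraic multiplicities) are λ = 1 with multiplicity 3.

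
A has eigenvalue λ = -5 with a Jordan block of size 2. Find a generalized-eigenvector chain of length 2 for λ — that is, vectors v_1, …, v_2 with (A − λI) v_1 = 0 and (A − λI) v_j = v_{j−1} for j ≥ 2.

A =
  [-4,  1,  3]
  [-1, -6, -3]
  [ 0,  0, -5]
A Jordan chain for λ = -5 of length 2:
v_1 = (1, -1, 0)ᵀ
v_2 = (1, 0, 0)ᵀ

Let N = A − (-5)·I. We want v_2 with N^2 v_2 = 0 but N^1 v_2 ≠ 0; then v_{j-1} := N · v_j for j = 2, …, 2.

Pick v_2 = (1, 0, 0)ᵀ.
Then v_1 = N · v_2 = (1, -1, 0)ᵀ.

Sanity check: (A − (-5)·I) v_1 = (0, 0, 0)ᵀ = 0. ✓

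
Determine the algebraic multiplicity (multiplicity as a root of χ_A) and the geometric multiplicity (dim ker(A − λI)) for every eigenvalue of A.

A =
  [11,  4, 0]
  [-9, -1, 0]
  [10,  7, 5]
λ = 5: alg = 3, geom = 1

Step 1 — factor the characteristic polynomial to read off the algebraic multiplicities:
  χ_A(x) = (x - 5)^3

Step 2 — compute geometric multiplicities via the rank-nullity identity g(λ) = n − rank(A − λI):
  rank(A − (5)·I) = 2, so dim ker(A − (5)·I) = n − 2 = 1

Summary:
  λ = 5: algebraic multiplicity = 3, geometric multiplicity = 1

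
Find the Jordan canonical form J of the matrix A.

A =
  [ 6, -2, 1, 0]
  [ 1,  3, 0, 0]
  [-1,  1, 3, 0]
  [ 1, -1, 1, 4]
J_3(4) ⊕ J_1(4)

The characteristic polynomial is
  det(x·I − A) = x^4 - 16*x^3 + 96*x^2 - 256*x + 256 = (x - 4)^4

Eigenvalues and multiplicities (the geometric multiplicity of λ is n − rank(A − λI), which equals the number of Jordan blocks for λ):
  λ = 4: algebraic multiplicity = 4, geometric multiplicity = 2

Determining the block sizes for each eigenvalue:
  λ = 4: with am = 4 and gm = 2, the partition is not yet determined (e.g. several partitions of 4 into 2 parts exist). Let N = A − (4)·I. Computing rank(N^1) = 2, rank(N^2) = 1, rank(N^3) = 0; the number of blocks of size ≥ j is rank(N^{j−1}) − rank(N^j), giving [2, 1, 1]. So we have 1 block(s) of size 3, 1 block(s) of size 1 → block sizes [3, 1]

Assembling the blocks gives a Jordan form
J =
  [4, 1, 0, 0]
  [0, 4, 1, 0]
  [0, 0, 4, 0]
  [0, 0, 0, 4]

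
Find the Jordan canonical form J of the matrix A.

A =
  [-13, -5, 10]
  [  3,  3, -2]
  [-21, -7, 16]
J_2(2) ⊕ J_1(2)

The characteristic polynomial is
  det(x·I − A) = x^3 - 6*x^2 + 12*x - 8 = (x - 2)^3

Eigenvalues and multiplicities (the geometric multiplicity of λ is n − rank(A − λI), which equals the number of Jordan blocks for λ):
  λ = 2: algebraic multiplicity = 3, geometric multiplicity = 2

Determining the block sizes for each eigenvalue:
  λ = 2: 2 blocks summing to 3 forces exactly one block of size 2 and the rest size 1 → block sizes [2, 1]

Assembling the blocks gives a Jordan form
J =
  [2, 1, 0]
  [0, 2, 0]
  [0, 0, 2]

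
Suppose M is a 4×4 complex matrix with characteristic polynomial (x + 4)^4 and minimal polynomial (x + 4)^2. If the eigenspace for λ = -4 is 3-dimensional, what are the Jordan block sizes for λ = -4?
Block sizes for λ = -4: [2, 1, 1]

Step 1 — from the characteristic polynomial, algebraic multiplicity of λ = -4 is 4. From dim ker(M − (-4)·I) = 3, there are exactly 3 Jordan blocks for λ = -4.
Step 2 — from the minimal polynomial, the factor (x + 4)^2 tells us the largest block for λ = -4 has size 2.
Step 3 — with total size 4, 3 blocks, and largest block 2, the block sizes (in nonincreasing order) are [2, 1, 1].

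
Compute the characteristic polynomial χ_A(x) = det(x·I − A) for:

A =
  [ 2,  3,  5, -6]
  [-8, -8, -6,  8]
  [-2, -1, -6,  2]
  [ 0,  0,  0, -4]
x^4 + 16*x^3 + 96*x^2 + 256*x + 256

Expanding det(x·I − A) (e.g. by cofactor expansion or by noting that A is similar to its Jordan form J, which has the same characteristic polynomial as A) gives
  χ_A(x) = x^4 + 16*x^3 + 96*x^2 + 256*x + 256
which factors as (x + 4)^4. The eigenvalues (with algebraic multiplicities) are λ = -4 with multiplicity 4.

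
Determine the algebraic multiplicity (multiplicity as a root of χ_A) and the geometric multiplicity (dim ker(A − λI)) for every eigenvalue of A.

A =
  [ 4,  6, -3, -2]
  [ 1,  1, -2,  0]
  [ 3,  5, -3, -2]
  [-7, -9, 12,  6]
λ = 2: alg = 4, geom = 2

Step 1 — factor the characteristic polynomial to read off the algebraic multiplicities:
  χ_A(x) = (x - 2)^4

Step 2 — compute geometric multiplicities via the rank-nullity identity g(λ) = n − rank(A − λI):
  rank(A − (2)·I) = 2, so dim ker(A − (2)·I) = n − 2 = 2

Summary:
  λ = 2: algebraic multiplicity = 4, geometric multiplicity = 2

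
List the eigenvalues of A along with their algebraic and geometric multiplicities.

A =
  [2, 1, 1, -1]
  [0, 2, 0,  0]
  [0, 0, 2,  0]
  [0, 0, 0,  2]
λ = 2: alg = 4, geom = 3

Step 1 — factor the characteristic polynomial to read off the algebraic multiplicities:
  χ_A(x) = (x - 2)^4

Step 2 — compute geometric multiplicities via the rank-nullity identity g(λ) = n − rank(A − λI):
  rank(A − (2)·I) = 1, so dim ker(A − (2)·I) = n − 1 = 3

Summary:
  λ = 2: algebraic multiplicity = 4, geometric multiplicity = 3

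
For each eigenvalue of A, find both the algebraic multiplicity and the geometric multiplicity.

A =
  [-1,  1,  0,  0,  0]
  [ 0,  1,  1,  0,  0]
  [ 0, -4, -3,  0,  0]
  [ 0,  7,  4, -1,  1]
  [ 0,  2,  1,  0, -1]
λ = -1: alg = 5, geom = 2

Step 1 — factor the characteristic polynomial to read off the algebraic multiplicities:
  χ_A(x) = (x + 1)^5

Step 2 — compute geometric multiplicities via the rank-nullity identity g(λ) = n − rank(A − λI):
  rank(A − (-1)·I) = 3, so dim ker(A − (-1)·I) = n − 3 = 2

Summary:
  λ = -1: algebraic multiplicity = 5, geometric multiplicity = 2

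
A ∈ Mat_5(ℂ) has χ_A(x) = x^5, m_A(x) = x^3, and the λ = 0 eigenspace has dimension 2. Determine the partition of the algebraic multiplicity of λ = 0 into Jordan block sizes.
Block sizes for λ = 0: [3, 2]

Step 1 — from the characteristic polynomial, algebraic multiplicity of λ = 0 is 5. From dim ker(A − (0)·I) = 2, there are exactly 2 Jordan blocks for λ = 0.
Step 2 — from the minimal polynomial, the factor (x − 0)^3 tells us the largest block for λ = 0 has size 3.
Step 3 — with total size 5, 2 blocks, and largest block 3, the block sizes (in nonincreasing order) are [3, 2].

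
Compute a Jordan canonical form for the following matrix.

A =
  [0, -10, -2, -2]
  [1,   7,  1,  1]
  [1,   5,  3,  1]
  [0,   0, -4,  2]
J_1(2) ⊕ J_1(2) ⊕ J_2(4)

The characteristic polynomial is
  det(x·I − A) = x^4 - 12*x^3 + 52*x^2 - 96*x + 64 = (x - 4)^2*(x - 2)^2

Eigenvalues and multiplicities (the geometric multiplicity of λ is n − rank(A − λI), which equals the number of Jordan blocks for λ):
  λ = 2: algebraic multiplicity = 2, geometric multiplicity = 2
  λ = 4: algebraic multiplicity = 2, geometric multiplicity = 1

Determining the block sizes for each eigenvalue:
  λ = 2: gm = am = 2, so every block has size 1 → block sizes [1, 1]
  λ = 4: one block (gm = 1), so the single block has size am = 2 → block sizes [2]

Assembling the blocks gives a Jordan form
J =
  [2, 0, 0, 0]
  [0, 2, 0, 0]
  [0, 0, 4, 1]
  [0, 0, 0, 4]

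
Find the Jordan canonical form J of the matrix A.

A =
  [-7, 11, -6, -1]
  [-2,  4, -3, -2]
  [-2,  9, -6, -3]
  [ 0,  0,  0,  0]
J_3(-3) ⊕ J_1(0)

The characteristic polynomial is
  det(x·I − A) = x^4 + 9*x^3 + 27*x^2 + 27*x = x*(x + 3)^3

Eigenvalues and multiplicities (the geometric multiplicity of λ is n − rank(A − λI), which equals the number of Jordan blocks for λ):
  λ = -3: algebraic multiplicity = 3, geometric multiplicity = 1
  λ = 0: algebraic multiplicity = 1, geometric multiplicity = 1

Determining the block sizes for each eigenvalue:
  λ = -3: one block (gm = 1), so the single block has size am = 3 → block sizes [3]
  λ = 0: one block (gm = 1), so the single block has size am = 1 → block sizes [1]

Assembling the blocks gives a Jordan form
J =
  [-3,  1,  0, 0]
  [ 0, -3,  1, 0]
  [ 0,  0, -3, 0]
  [ 0,  0,  0, 0]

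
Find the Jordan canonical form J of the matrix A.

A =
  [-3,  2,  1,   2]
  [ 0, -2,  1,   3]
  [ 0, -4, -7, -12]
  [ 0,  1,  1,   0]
J_2(-3) ⊕ J_2(-3)

The characteristic polynomial is
  det(x·I − A) = x^4 + 12*x^3 + 54*x^2 + 108*x + 81 = (x + 3)^4

Eigenvalues and multiplicities (the geometric multiplicity of λ is n − rank(A − λI), which equals the number of Jordan blocks for λ):
  λ = -3: algebraic multiplicity = 4, geometric multiplicity = 2

Determining the block sizes for each eigenvalue:
  λ = -3: with am = 4 and gm = 2, the partition is not yet determined (e.g. several partitions of 4 into 2 parts exist). Let N = A − (-3)·I. Computing rank(N^1) = 2, rank(N^2) = 0; the number of blocks of size ≥ j is rank(N^{j−1}) − rank(N^j), giving [2, 2]. So we have 2 block(s) of size 2 → block sizes [2, 2]

Assembling the blocks gives a Jordan form
J =
  [-3,  1,  0,  0]
  [ 0, -3,  0,  0]
  [ 0,  0, -3,  1]
  [ 0,  0,  0, -3]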